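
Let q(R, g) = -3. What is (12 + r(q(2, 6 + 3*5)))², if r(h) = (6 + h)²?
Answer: 441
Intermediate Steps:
(12 + r(q(2, 6 + 3*5)))² = (12 + (6 - 3)²)² = (12 + 3²)² = (12 + 9)² = 21² = 441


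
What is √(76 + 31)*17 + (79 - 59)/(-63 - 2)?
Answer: -4/13 + 17*√107 ≈ 175.54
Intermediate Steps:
√(76 + 31)*17 + (79 - 59)/(-63 - 2) = √107*17 + 20/(-65) = 17*√107 + 20*(-1/65) = 17*√107 - 4/13 = -4/13 + 17*√107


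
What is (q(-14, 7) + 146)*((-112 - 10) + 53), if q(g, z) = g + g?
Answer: -8142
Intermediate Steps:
q(g, z) = 2*g
(q(-14, 7) + 146)*((-112 - 10) + 53) = (2*(-14) + 146)*((-112 - 10) + 53) = (-28 + 146)*(-122 + 53) = 118*(-69) = -8142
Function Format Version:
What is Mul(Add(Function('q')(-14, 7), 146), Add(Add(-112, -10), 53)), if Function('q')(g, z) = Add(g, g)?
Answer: -8142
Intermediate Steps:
Function('q')(g, z) = Mul(2, g)
Mul(Add(Function('q')(-14, 7), 146), Add(Add(-112, -10), 53)) = Mul(Add(Mul(2, -14), 146), Add(Add(-112, -10), 53)) = Mul(Add(-28, 146), Add(-122, 53)) = Mul(118, -69) = -8142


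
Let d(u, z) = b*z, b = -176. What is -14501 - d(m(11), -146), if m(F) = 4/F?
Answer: -40197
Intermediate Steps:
d(u, z) = -176*z
-14501 - d(m(11), -146) = -14501 - (-176)*(-146) = -14501 - 1*25696 = -14501 - 25696 = -40197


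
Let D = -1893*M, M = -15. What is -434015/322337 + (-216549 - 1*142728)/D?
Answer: -42710708758/3050919705 ≈ -13.999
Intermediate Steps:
D = 28395 (D = -1893*(-15) = 28395)
-434015/322337 + (-216549 - 1*142728)/D = -434015/322337 + (-216549 - 1*142728)/28395 = -434015*1/322337 + (-216549 - 142728)*(1/28395) = -434015/322337 - 359277*1/28395 = -434015/322337 - 119759/9465 = -42710708758/3050919705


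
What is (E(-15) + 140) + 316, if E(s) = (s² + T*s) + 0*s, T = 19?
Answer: 396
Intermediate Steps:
E(s) = s² + 19*s (E(s) = (s² + 19*s) + 0*s = (s² + 19*s) + 0 = s² + 19*s)
(E(-15) + 140) + 316 = (-15*(19 - 15) + 140) + 316 = (-15*4 + 140) + 316 = (-60 + 140) + 316 = 80 + 316 = 396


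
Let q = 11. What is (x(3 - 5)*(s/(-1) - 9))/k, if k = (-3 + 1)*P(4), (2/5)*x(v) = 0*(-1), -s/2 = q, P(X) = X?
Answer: 0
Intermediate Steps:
s = -22 (s = -2*11 = -22)
x(v) = 0 (x(v) = 5*(0*(-1))/2 = (5/2)*0 = 0)
k = -8 (k = (-3 + 1)*4 = -2*4 = -8)
(x(3 - 5)*(s/(-1) - 9))/k = (0*(-22/(-1) - 9))/(-8) = (0*(-22*(-1) - 9))*(-⅛) = (0*(22 - 9))*(-⅛) = (0*13)*(-⅛) = 0*(-⅛) = 0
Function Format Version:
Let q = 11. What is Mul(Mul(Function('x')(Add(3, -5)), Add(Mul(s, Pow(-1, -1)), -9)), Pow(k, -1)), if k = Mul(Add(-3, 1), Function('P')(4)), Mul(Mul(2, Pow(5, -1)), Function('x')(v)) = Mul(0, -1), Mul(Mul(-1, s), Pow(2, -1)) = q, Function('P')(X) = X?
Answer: 0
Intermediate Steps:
s = -22 (s = Mul(-2, 11) = -22)
Function('x')(v) = 0 (Function('x')(v) = Mul(Rational(5, 2), Mul(0, -1)) = Mul(Rational(5, 2), 0) = 0)
k = -8 (k = Mul(Add(-3, 1), 4) = Mul(-2, 4) = -8)
Mul(Mul(Function('x')(Add(3, -5)), Add(Mul(s, Pow(-1, -1)), -9)), Pow(k, -1)) = Mul(Mul(0, Add(Mul(-22, Pow(-1, -1)), -9)), Pow(-8, -1)) = Mul(Mul(0, Add(Mul(-22, -1), -9)), Rational(-1, 8)) = Mul(Mul(0, Add(22, -9)), Rational(-1, 8)) = Mul(Mul(0, 13), Rational(-1, 8)) = Mul(0, Rational(-1, 8)) = 0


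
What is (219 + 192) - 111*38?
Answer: -3807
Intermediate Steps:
(219 + 192) - 111*38 = 411 - 4218 = -3807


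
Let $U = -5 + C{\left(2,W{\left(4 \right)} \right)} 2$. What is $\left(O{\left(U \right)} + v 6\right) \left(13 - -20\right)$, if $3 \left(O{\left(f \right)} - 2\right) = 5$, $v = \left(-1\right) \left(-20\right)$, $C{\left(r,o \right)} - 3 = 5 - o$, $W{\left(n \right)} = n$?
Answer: $4081$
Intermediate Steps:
$C{\left(r,o \right)} = 8 - o$ ($C{\left(r,o \right)} = 3 - \left(-5 + o\right) = 8 - o$)
$U = 3$ ($U = -5 + \left(8 - 4\right) 2 = -5 + 4 \cdot 2 = -5 + 8 = 3$)
$v = 20$
$O{\left(f \right)} = \frac{11}{3}$ ($O{\left(f \right)} = 2 + \frac{1}{3} \cdot 5 = 2 + \frac{5}{3} = \frac{11}{3}$)
$\left(O{\left(U \right)} + v 6\right) \left(13 - -20\right) = \left(\frac{11}{3} + 20 \cdot 6\right) \left(13 - -20\right) = \left(\frac{11}{3} + 120\right) \left(13 + 20\right) = \frac{371}{3} \cdot 33 = 4081$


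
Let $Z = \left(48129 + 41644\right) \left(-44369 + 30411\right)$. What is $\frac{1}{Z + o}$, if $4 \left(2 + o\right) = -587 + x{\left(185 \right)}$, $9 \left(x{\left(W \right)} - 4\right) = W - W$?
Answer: $- \frac{4}{5012206727} \approx -7.9805 \cdot 10^{-10}$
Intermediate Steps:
$Z = -1253051534$ ($Z = 89773 \left(-13958\right) = -1253051534$)
$x{\left(W \right)} = 4$ ($x{\left(W \right)} = 4 + \frac{W - W}{9} = 4 + \frac{1}{9} \cdot 0 = 4 + 0 = 4$)
$o = - \frac{591}{4}$ ($o = -2 + \frac{-587 + 4}{4} = -2 + \frac{1}{4} \left(-583\right) = -2 - \frac{583}{4} = - \frac{591}{4} \approx -147.75$)
$\frac{1}{Z + o} = \frac{1}{-1253051534 - \frac{591}{4}} = \frac{1}{- \frac{5012206727}{4}} = - \frac{4}{5012206727}$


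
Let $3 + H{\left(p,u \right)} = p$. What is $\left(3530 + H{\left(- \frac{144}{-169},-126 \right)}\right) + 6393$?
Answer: $\frac{1676624}{169} \approx 9920.8$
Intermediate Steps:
$H{\left(p,u \right)} = -3 + p$
$\left(3530 + H{\left(- \frac{144}{-169},-126 \right)}\right) + 6393 = \left(3530 - \left(3 + \frac{144}{-169}\right)\right) + 6393 = \left(3530 - \frac{363}{169}\right) + 6393 = \frac{596207}{169} + 6393 = \frac{1676624}{169}$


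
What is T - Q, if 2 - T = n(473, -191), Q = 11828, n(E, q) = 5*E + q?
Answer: -14000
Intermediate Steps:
n(E, q) = q + 5*E
T = -2172 (T = 2 - (-191 + 5*473) = 2 - (-191 + 2365) = 2 - 1*2174 = 2 - 2174 = -2172)
T - Q = -2172 - 1*11828 = -2172 - 11828 = -14000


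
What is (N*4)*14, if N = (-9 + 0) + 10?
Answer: 56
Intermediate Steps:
N = 1 (N = -9 + 10 = 1)
(N*4)*14 = (1*4)*14 = 4*14 = 56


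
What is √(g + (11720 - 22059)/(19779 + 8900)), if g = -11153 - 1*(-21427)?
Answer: 3*√19160804533/4097 ≈ 101.36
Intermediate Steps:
g = 10274 (g = -11153 + 21427 = 10274)
√(g + (11720 - 22059)/(19779 + 8900)) = √(10274 + (11720 - 22059)/(19779 + 8900)) = √(10274 - 10339/28679) = √(10274 - 10339*1/28679) = √(10274 - 1477/4097) = √(42091101/4097) = 3*√19160804533/4097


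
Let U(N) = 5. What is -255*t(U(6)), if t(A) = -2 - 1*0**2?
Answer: 510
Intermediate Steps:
t(A) = -2 (t(A) = -2 - 1*0 = -2 + 0 = -2)
-255*t(U(6)) = -255*(-2) = -1*(-510) = 510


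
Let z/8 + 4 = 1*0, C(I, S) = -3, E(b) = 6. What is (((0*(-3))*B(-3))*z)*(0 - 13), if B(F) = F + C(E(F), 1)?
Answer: 0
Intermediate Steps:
B(F) = -3 + F (B(F) = F - 3 = -3 + F)
z = -32 (z = -32 + 8*(1*0) = -32 + 8*0 = -32 + 0 = -32)
(((0*(-3))*B(-3))*z)*(0 - 13) = (((0*(-3))*(-3 - 3))*(-32))*(0 - 13) = ((0*(-6))*(-32))*(-13) = (0*(-32))*(-13) = 0*(-13) = 0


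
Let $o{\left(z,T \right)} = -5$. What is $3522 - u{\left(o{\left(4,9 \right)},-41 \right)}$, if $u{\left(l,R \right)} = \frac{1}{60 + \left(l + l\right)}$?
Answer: $\frac{176099}{50} \approx 3522.0$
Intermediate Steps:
$u{\left(l,R \right)} = \frac{1}{60 + 2 l}$
$3522 - u{\left(o{\left(4,9 \right)},-41 \right)} = 3522 - \frac{1}{2 \left(30 - 5\right)} = 3522 - \frac{1}{2 \cdot 25} = 3522 - \frac{1}{2} \cdot \frac{1}{25} = 3522 - \frac{1}{50} = \frac{176099}{50}$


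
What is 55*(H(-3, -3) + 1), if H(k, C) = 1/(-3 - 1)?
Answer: 165/4 ≈ 41.250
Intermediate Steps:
H(k, C) = -¼ (H(k, C) = 1/(-4) = -¼)
55*(H(-3, -3) + 1) = 55*(-¼ + 1) = 55*(¾) = 165/4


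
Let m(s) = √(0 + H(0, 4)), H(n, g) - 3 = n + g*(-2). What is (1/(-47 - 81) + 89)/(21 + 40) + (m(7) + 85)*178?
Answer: 118146431/7808 + 178*I*√5 ≈ 15131.0 + 398.02*I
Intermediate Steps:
H(n, g) = 3 + n - 2*g (H(n, g) = 3 + (n + g*(-2)) = 3 + (n - 2*g) = 3 + n - 2*g)
m(s) = I*√5 (m(s) = √(0 + (3 + 0 - 2*4)) = √(0 + (3 + 0 - 8)) = √(0 - 5) = √(-5) = I*√5)
(1/(-47 - 81) + 89)/(21 + 40) + (m(7) + 85)*178 = (1/(-47 - 81) + 89)/(21 + 40) + (I*√5 + 85)*178 = (1/(-128) + 89)/61 + (85 + I*√5)*178 = (-1/128 + 89)*(1/61) + (15130 + 178*I*√5) = (11391/128)*(1/61) + (15130 + 178*I*√5) = 11391/7808 + (15130 + 178*I*√5) = 118146431/7808 + 178*I*√5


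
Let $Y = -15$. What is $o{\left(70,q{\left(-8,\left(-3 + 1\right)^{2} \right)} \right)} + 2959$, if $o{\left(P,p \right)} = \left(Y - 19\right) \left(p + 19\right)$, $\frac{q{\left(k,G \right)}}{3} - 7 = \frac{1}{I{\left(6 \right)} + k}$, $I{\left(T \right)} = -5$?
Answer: $\frac{20889}{13} \approx 1606.8$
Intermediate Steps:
$q{\left(k,G \right)} = 21 + \frac{3}{-5 + k}$
$o{\left(P,p \right)} = -646 - 34 p$ ($o{\left(P,p \right)} = \left(-15 - 19\right) \left(p + 19\right) = - 34 \left(19 + p\right) = -646 - 34 p$)
$o{\left(70,q{\left(-8,\left(-3 + 1\right)^{2} \right)} \right)} + 2959 = \left(-646 - 34 \frac{3 \left(-34 + 7 \left(-8\right)\right)}{-5 - 8}\right) + 2959 = \left(-646 - 34 \frac{3 \left(-34 - 56\right)}{-13}\right) + 2959 = \left(-646 - 34 \cdot 3 \left(- \frac{1}{13}\right) \left(-90\right)\right) + 2959 = \left(-646 - \frac{9180}{13}\right) + 2959 = - \frac{17578}{13} + 2959 = \frac{20889}{13}$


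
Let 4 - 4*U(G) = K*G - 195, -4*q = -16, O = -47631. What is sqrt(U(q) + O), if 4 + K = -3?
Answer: I*sqrt(190297)/2 ≈ 218.12*I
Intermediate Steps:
q = 4 (q = -1/4*(-16) = 4)
K = -7 (K = -4 - 3 = -7)
U(G) = 199/4 + 7*G/4 (U(G) = 1 - (-7*G - 195)/4 = 1 - (-195 - 7*G)/4 = 1 + (195/4 + 7*G/4) = 199/4 + 7*G/4)
sqrt(U(q) + O) = sqrt((199/4 + (7/4)*4) - 47631) = sqrt((199/4 + 7) - 47631) = sqrt(227/4 - 47631) = sqrt(-190297/4) = I*sqrt(190297)/2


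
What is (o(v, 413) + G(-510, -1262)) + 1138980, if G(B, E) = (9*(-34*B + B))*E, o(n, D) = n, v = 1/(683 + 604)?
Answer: -244550797919/1287 ≈ -1.9002e+8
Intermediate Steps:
v = 1/1287 ≈ 0.00077700
G(B, E) = -297*B*E (G(B, E) = (9*(-33*B))*E = (-297*B)*E = -297*B*E)
(o(v, 413) + G(-510, -1262)) + 1138980 = (1/1287 - 297*(-510)*(-1262)) + 1138980 = (1/1287 - 191155140) + 1138980 = -246016665179/1287 + 1138980 = -244550797919/1287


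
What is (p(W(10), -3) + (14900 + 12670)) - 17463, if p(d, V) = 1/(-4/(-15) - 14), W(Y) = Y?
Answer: 2082027/206 ≈ 10107.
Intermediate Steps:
p(d, V) = -15/206 (p(d, V) = 1/(-4*(-1/15) - 14) = 1/(4/15 - 14) = 1/(-206/15) = -15/206)
(p(W(10), -3) + (14900 + 12670)) - 17463 = (-15/206 + (14900 + 12670)) - 17463 = (-15/206 + 27570) - 17463 = 5679405/206 - 17463 = 2082027/206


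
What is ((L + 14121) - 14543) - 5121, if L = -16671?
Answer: -22214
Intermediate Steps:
((L + 14121) - 14543) - 5121 = ((-16671 + 14121) - 14543) - 5121 = (-2550 - 14543) - 5121 = -17093 - 5121 = -22214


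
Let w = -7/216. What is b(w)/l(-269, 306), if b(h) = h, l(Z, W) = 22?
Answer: -7/4752 ≈ -0.0014731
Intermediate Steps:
w = -7/216 (w = -7*1/216 = -7/216 ≈ -0.032407)
b(w)/l(-269, 306) = -7/216/22 = -7/216*1/22 = -7/4752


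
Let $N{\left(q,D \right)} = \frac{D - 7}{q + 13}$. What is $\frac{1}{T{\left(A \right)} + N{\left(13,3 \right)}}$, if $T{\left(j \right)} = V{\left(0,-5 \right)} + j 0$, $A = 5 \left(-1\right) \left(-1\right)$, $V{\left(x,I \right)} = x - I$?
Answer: $\frac{13}{63} \approx 0.20635$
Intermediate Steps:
$N{\left(q,D \right)} = \frac{-7 + D}{13 + q}$
$A = 5$ ($A = \left(-5\right) \left(-1\right) = 5$)
$T{\left(j \right)} = 5$ ($T{\left(j \right)} = \left(0 - -5\right) + j 0 = \left(0 + 5\right) + 0 = 5 + 0 = 5$)
$\frac{1}{T{\left(A \right)} + N{\left(13,3 \right)}} = \frac{1}{5 + \frac{-7 + 3}{13 + 13}} = \frac{1}{5 + \frac{1}{26} \left(-4\right)} = \frac{1}{5 - \frac{2}{13}} = \frac{1}{\frac{63}{13}} = \frac{13}{63}$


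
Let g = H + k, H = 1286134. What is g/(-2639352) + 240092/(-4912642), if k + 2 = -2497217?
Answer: 885989956031/2161031914664 ≈ 0.40998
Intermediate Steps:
k = -2497219 (k = -2 - 2497217 = -2497219)
g = -1211085 (g = 1286134 - 2497219 = -1211085)
g/(-2639352) + 240092/(-4912642) = -1211085/(-2639352) + 240092/(-4912642) = -1211085*(-1/2639352) + 240092*(-1/4912642) = 403695/879784 - 120046/2456321 = 885989956031/2161031914664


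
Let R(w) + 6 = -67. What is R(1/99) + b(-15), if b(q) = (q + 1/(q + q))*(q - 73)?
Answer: 18749/15 ≈ 1249.9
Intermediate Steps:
R(w) = -73 (R(w) = -6 - 67 = -73)
b(q) = (-73 + q)*(q + 1/(2*q)) (b(q) = (q + 1/(2*q))*(-73 + q) = (-73 + q)*(q + 1/(2*q)))
R(1/99) + b(-15) = -73 + (½ + (-15)² - 73*(-15) - 73/2/(-15)) = -73 + (½ + 225 + 1095 - 73/2*(-1/15)) = -73 + (½ + 225 + 1095 + 73/30) = -73 + 19844/15 = 18749/15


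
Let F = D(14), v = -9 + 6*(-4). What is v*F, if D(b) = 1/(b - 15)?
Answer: 33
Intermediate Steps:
D(b) = 1/(-15 + b)
v = -33 (v = -9 - 24 = -33)
F = -1 (F = 1/(-15 + 14) = 1/(-1) = -1)
v*F = -33*(-1) = 33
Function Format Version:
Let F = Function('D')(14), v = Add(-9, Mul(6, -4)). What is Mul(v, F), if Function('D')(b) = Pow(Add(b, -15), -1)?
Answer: 33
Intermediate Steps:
Function('D')(b) = Pow(Add(-15, b), -1)
v = -33 (v = Add(-9, -24) = -33)
F = -1 (F = Pow(Add(-15, 14), -1) = Pow(-1, -1) = -1)
Mul(v, F) = Mul(-33, -1) = 33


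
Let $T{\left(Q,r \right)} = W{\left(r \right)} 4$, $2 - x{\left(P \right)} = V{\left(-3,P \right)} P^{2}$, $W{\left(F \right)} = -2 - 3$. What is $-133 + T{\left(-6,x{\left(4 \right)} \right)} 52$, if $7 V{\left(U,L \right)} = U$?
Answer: $-1173$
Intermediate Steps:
$W{\left(F \right)} = -5$
$V{\left(U,L \right)} = \frac{U}{7}$
$x{\left(P \right)} = 2 + \frac{3 P^{2}}{7}$ ($x{\left(P \right)} = 2 - \frac{1}{7} \left(-3\right) P^{2} = 2 - - \frac{3 P^{2}}{7} = 2 + \frac{3 P^{2}}{7}$)
$T{\left(Q,r \right)} = -20$ ($T{\left(Q,r \right)} = \left(-5\right) 4 = -20$)
$-133 + T{\left(-6,x{\left(4 \right)} \right)} 52 = -133 - 1040 = -1173$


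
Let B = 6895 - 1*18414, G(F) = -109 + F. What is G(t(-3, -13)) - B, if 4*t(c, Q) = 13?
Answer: 45653/4 ≈ 11413.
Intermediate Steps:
t(c, Q) = 13/4 (t(c, Q) = (¼)*13 = 13/4)
B = -11519 (B = 6895 - 18414 = -11519)
G(t(-3, -13)) - B = (-109 + 13/4) - 1*(-11519) = -423/4 + 11519 = 45653/4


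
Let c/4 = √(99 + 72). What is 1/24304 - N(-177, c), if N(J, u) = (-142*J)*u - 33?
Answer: 802033/24304 - 301608*√19 ≈ -1.3146e+6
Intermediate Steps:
c = 12*√19 (c = 4*√(99 + 72) = 4*√171 = 4*(3*√19) = 12*√19 ≈ 52.307)
N(J, u) = -33 - 142*J*u (N(J, u) = -142*J*u - 33 = -33 - 142*J*u)
1/24304 - N(-177, c) = 1/24304 - (-33 - 142*(-177)*12*√19) = 1/24304 - (-33 + 301608*√19) = 1/24304 + (33 - 301608*√19) = 802033/24304 - 301608*√19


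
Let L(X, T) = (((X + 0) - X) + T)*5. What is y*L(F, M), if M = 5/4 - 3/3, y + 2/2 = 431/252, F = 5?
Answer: 895/1008 ≈ 0.88790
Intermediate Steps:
y = 179/252 (y = -1 + 431/252 = 179/252 ≈ 0.71032)
M = ¼ (M = 5*(¼) - 3*⅓ = 5/4 - 1 = ¼ ≈ 0.25000)
L(X, T) = 5*T (L(X, T) = ((X - X) + T)*5 = (0 + T)*5 = T*5 = 5*T)
y*L(F, M) = 179*(5*(¼))/252 = (179/252)*(5/4) = 895/1008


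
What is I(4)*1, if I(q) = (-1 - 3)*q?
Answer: -16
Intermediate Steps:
I(q) = -4*q
I(4)*1 = -4*4*1 = -16*1 = -16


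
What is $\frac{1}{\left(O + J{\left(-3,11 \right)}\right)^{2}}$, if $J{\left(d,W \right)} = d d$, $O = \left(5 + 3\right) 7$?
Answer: $\frac{1}{4225} \approx 0.00023669$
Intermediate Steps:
$O = 56$ ($O = 8 \cdot 7 = 56$)
$J{\left(d,W \right)} = d^{2}$
$\frac{1}{\left(O + J{\left(-3,11 \right)}\right)^{2}} = \frac{1}{\left(56 + \left(-3\right)^{2}\right)^{2}} = \frac{1}{\left(56 + 9\right)^{2}} = \frac{1}{65^{2}} = \frac{1}{4225}$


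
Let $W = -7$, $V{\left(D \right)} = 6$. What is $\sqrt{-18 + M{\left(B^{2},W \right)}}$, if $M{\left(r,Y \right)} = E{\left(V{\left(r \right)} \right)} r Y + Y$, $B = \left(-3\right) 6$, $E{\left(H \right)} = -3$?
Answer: $\sqrt{6779} \approx 82.335$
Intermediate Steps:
$B = -18$
$M{\left(r,Y \right)} = Y - 3 Y r$ ($M{\left(r,Y \right)} = - 3 r Y + Y = - 3 Y r + Y = Y - 3 Y r$)
$\sqrt{-18 + M{\left(B^{2},W \right)}} = \sqrt{-18 - 7 \left(1 - 3 \left(-18\right)^{2}\right)} = \sqrt{-18 - 7 \left(1 - 972\right)} = \sqrt{-18 - -6797} = \sqrt{-18 + 6797} = \sqrt{6779}$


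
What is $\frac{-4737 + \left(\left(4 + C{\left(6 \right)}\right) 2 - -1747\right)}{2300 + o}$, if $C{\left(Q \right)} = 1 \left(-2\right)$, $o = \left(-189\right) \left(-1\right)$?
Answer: $- \frac{2986}{2489} \approx -1.1997$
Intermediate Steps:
$o = 189$
$C{\left(Q \right)} = -2$
$\frac{-4737 + \left(\left(4 + C{\left(6 \right)}\right) 2 - -1747\right)}{2300 + o} = \frac{-4737 + \left(\left(4 - 2\right) 2 - -1747\right)}{2300 + 189} = \frac{-4737 + \left(2 \cdot 2 + 1747\right)}{2489} = \left(-4737 + \left(4 + 1747\right)\right) \frac{1}{2489} = \left(-4737 + 1751\right) \frac{1}{2489} = \left(-2986\right) \frac{1}{2489} = - \frac{2986}{2489}$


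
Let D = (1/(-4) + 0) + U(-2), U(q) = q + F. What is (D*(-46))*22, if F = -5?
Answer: 7337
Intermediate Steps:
U(q) = -5 + q (U(q) = q - 5 = -5 + q)
D = -29/4 (D = (1/(-4) + 0) + (-5 - 2) = (-¼ + 0) - 7 = -¼ - 7 = -29/4 ≈ -7.2500)
(D*(-46))*22 = -29/4*(-46)*22 = (667/2)*22 = 7337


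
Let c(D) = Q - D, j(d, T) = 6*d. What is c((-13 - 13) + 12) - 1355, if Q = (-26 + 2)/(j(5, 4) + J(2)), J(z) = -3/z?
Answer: -25495/19 ≈ -1341.8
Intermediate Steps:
Q = -16/19 (Q = (-26 + 2)/(6*5 - 3/2) = -24/(30 - 3*1/2) = -24/(30 - 3/2) = -24/57/2 = -24*2/57 = -16/19 ≈ -0.84210)
c(D) = -16/19 - D
c((-13 - 13) + 12) - 1355 = (-16/19 - ((-13 - 13) + 12)) - 1355 = (-16/19 - (-26 + 12)) - 1355 = (-16/19 - 1*(-14)) - 1355 = (-16/19 + 14) - 1355 = 250/19 - 1355 = -25495/19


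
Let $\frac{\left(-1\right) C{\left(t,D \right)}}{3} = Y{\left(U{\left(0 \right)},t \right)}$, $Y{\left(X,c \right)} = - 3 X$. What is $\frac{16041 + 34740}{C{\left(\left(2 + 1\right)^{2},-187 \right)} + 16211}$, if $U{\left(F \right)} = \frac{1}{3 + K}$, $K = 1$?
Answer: $\frac{203124}{64853} \approx 3.1321$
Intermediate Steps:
$U{\left(F \right)} = \frac{1}{4}$ ($U{\left(F \right)} = \frac{1}{3 + 1} = \frac{1}{4}$)
$C{\left(t,D \right)} = \frac{9}{4}$ ($C{\left(t,D \right)} = - 3 \left(\left(-3\right) \frac{1}{4}\right) = \left(-3\right) \left(- \frac{3}{4}\right) = \frac{9}{4}$)
$\frac{16041 + 34740}{C{\left(\left(2 + 1\right)^{2},-187 \right)} + 16211} = \frac{16041 + 34740}{\frac{9}{4} + 16211} = \frac{50781}{\frac{64853}{4}} = 50781 \cdot \frac{4}{64853} = \frac{203124}{64853}$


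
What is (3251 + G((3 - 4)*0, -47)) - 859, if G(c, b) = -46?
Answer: 2346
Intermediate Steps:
(3251 + G((3 - 4)*0, -47)) - 859 = (3251 - 46) - 859 = 3205 - 859 = 2346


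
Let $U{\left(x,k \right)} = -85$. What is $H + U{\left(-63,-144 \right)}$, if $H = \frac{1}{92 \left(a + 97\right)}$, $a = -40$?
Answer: $- \frac{445739}{5244} \approx -85.0$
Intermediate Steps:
$H = \frac{1}{5244}$ ($H = \frac{1}{92 \left(-40 + 97\right)} = \frac{1}{92 \cdot 57} = \frac{1}{5244} \approx 0.00019069$)
$H + U{\left(-63,-144 \right)} = \frac{1}{5244} - 85 = - \frac{445739}{5244}$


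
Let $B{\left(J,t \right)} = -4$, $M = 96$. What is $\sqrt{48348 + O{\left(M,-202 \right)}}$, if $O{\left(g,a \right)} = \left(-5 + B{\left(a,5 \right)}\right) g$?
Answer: $6 \sqrt{1319} \approx 217.91$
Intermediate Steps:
$O{\left(g,a \right)} = - 9 g$ ($O{\left(g,a \right)} = \left(-5 - 4\right) g = - 9 g$)
$\sqrt{48348 + O{\left(M,-202 \right)}} = \sqrt{48348 - 864} = \sqrt{47484} = 6 \sqrt{1319}$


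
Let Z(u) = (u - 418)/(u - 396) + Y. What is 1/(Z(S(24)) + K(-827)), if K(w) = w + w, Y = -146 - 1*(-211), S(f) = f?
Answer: -186/295357 ≈ -0.00062975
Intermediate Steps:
Y = 65 (Y = -146 + 211 = 65)
Z(u) = 65 + (-418 + u)/(-396 + u) (Z(u) = (u - 418)/(u - 396) + 65 = (-418 + u)/(-396 + u) + 65 = 65 + (-418 + u)/(-396 + u))
K(w) = 2*w
1/(Z(S(24)) + K(-827)) = 1/(22*(-1189 + 3*24)/(-396 + 24) + 2*(-827)) = 1/(22*(-1189 + 72)/(-372) - 1654) = 1/(22*(-1/372)*(-1117) - 1654) = 1/(12287/186 - 1654) = 1/(-295357/186) = -186/295357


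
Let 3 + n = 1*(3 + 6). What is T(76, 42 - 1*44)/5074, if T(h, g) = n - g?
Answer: 4/2537 ≈ 0.0015767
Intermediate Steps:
n = 6 (n = -3 + 1*(3 + 6) = -3 + 1*9 = -3 + 9 = 6)
T(h, g) = 6 - g
T(76, 42 - 1*44)/5074 = (6 - (42 - 1*44))/5074 = (6 - (42 - 44))*(1/5074) = (6 - 1*(-2))*(1/5074) = (6 + 2)*(1/5074) = 8*(1/5074) = 4/2537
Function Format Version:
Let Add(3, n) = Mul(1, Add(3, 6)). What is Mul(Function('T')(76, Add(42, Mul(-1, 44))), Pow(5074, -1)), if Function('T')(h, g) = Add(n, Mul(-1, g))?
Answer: Rational(4, 2537) ≈ 0.0015767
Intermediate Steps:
n = 6 (n = Add(-3, Mul(1, Add(3, 6))) = Add(-3, Mul(1, 9)) = Add(-3, 9) = 6)
Function('T')(h, g) = Add(6, Mul(-1, g))
Mul(Function('T')(76, Add(42, Mul(-1, 44))), Pow(5074, -1)) = Mul(Add(6, Mul(-1, Add(42, Mul(-1, 44)))), Pow(5074, -1)) = Mul(Add(6, Mul(-1, Add(42, -44))), Rational(1, 5074)) = Mul(Add(6, Mul(-1, -2)), Rational(1, 5074)) = Mul(Add(6, 2), Rational(1, 5074)) = Mul(8, Rational(1, 5074)) = Rational(4, 2537)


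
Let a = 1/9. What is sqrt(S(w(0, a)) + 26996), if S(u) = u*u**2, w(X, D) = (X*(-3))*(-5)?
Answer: 2*sqrt(6749) ≈ 164.30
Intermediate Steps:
a = 1/9 ≈ 0.11111
w(X, D) = 15*X (w(X, D) = -3*X*(-5) = 15*X)
S(u) = u**3
sqrt(S(w(0, a)) + 26996) = sqrt((15*0)**3 + 26996) = sqrt(0**3 + 26996) = sqrt(0 + 26996) = sqrt(26996) = 2*sqrt(6749)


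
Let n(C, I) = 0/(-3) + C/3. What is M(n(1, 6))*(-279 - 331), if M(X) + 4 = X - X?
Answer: 2440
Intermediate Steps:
n(C, I) = C/3 (n(C, I) = 0*(-1/3) + C*(1/3) = 0 + C/3 = C/3)
M(X) = -4 (M(X) = -4 + (X - X) = -4 + 0 = -4)
M(n(1, 6))*(-279 - 331) = -4*(-279 - 331) = -4*(-610) = 2440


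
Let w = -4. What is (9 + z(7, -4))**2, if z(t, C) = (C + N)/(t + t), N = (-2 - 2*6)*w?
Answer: 7921/49 ≈ 161.65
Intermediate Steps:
N = 56 (N = (-2 - 2*6)*(-4) = (-2 - 12)*(-4) = -14*(-4) = 56)
z(t, C) = (56 + C)/(2*t) (z(t, C) = (C + 56)/(t + t) = (56 + C)/((2*t)) = (56 + C)*(1/(2*t)) = (56 + C)/(2*t))
(9 + z(7, -4))**2 = (9 + (1/2)*(56 - 4)/7)**2 = (9 + (1/2)*(1/7)*52)**2 = (9 + 26/7)**2 = (89/7)**2 = 7921/49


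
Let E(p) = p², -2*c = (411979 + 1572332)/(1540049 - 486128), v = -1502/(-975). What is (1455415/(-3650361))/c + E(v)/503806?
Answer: 190270955951499225872/449250247664765308125 ≈ 0.42353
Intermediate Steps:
v = 1502/975 (v = -1502*(-1/975) = 1502/975 ≈ 1.5405)
c = -661437/702614 (c = -(411979 + 1572332)/(2*(1540049 - 486128)) = -1984311/(2*1053921) = -½*661437/351307 = -661437/702614 ≈ -0.94139)
(1455415/(-3650361))/c + E(v)/503806 = (1455415/(-3650361))/(-661437/702614) + (1502/975)²/503806 = (1455415*(-1/3650361))*(-702614/661437) + (2256004/950625)*(1/503806) = -111955/280797*(-702614/661437) + 1128002/239465289375 = 7151013670/16884502299 + 1128002/239465289375 = 190270955951499225872/449250247664765308125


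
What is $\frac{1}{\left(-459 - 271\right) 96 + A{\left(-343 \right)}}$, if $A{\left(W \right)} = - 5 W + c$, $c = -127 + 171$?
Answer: $- \frac{1}{68321} \approx -1.4637 \cdot 10^{-5}$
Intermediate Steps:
$c = 44$
$A{\left(W \right)} = 44 - 5 W$ ($A{\left(W \right)} = - 5 W + 44 = 44 - 5 W$)
$\frac{1}{\left(-459 - 271\right) 96 + A{\left(-343 \right)}} = \frac{1}{\left(-459 - 271\right) 96 + \left(44 - -1715\right)} = \frac{1}{\left(-730\right) 96 + \left(44 + 1715\right)} = \frac{1}{-70080 + 1759} = \frac{1}{-68321} = - \frac{1}{68321}$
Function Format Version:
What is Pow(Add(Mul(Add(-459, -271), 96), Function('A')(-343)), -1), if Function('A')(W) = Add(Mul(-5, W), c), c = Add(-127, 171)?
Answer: Rational(-1, 68321) ≈ -1.4637e-5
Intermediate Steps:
c = 44
Function('A')(W) = Add(44, Mul(-5, W)) (Function('A')(W) = Add(Mul(-5, W), 44) = Add(44, Mul(-5, W)))
Pow(Add(Mul(Add(-459, -271), 96), Function('A')(-343)), -1) = Pow(Add(Mul(Add(-459, -271), 96), Add(44, Mul(-5, -343))), -1) = Pow(Add(Mul(-730, 96), Add(44, 1715)), -1) = Pow(Add(-70080, 1759), -1) = Pow(-68321, -1) = Rational(-1, 68321)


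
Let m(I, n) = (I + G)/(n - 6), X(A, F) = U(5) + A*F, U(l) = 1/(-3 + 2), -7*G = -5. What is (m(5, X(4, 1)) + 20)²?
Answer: 144400/441 ≈ 327.44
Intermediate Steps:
G = 5/7 (G = -⅐*(-5) = 5/7 ≈ 0.71429)
U(l) = -1 (U(l) = 1/(-1) = -1)
X(A, F) = -1 + A*F
m(I, n) = (5/7 + I)/(-6 + n) (m(I, n) = (I + 5/7)/(n - 6) = (5/7 + I)/(-6 + n))
(m(5, X(4, 1)) + 20)² = ((5/7 + 5)/(-6 + (-1 + 4*1)) + 20)² = ((40/7)/(-6 + (-1 + 4)) + 20)² = ((40/7)/(-6 + 3) + 20)² = ((40/7)/(-3) + 20)² = (-⅓*40/7 + 20)² = (-40/21 + 20)² = (380/21)² = 144400/441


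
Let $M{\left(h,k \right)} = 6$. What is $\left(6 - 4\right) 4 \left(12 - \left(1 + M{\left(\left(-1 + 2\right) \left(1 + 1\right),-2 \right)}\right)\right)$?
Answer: $40$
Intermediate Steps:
$\left(6 - 4\right) 4 \left(12 - \left(1 + M{\left(\left(-1 + 2\right) \left(1 + 1\right),-2 \right)}\right)\right) = \left(6 - 4\right) 4 \left(12 - 7\right) = 2 \cdot 4 \left(12 - 7\right) = 8 \left(12 - 7\right) = 8 \cdot 5 = 40$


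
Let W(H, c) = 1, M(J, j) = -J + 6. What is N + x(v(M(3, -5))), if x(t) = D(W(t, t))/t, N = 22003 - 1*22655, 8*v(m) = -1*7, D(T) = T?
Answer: -4572/7 ≈ -653.14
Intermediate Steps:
M(J, j) = 6 - J
v(m) = -7/8 (v(m) = (-1*7)/8 = (1/8)*(-7) = -7/8)
N = -652 (N = 22003 - 22655 = -652)
x(t) = 1/t
N + x(v(M(3, -5))) = -652 + 1/(-7/8) = -652 - 8/7 = -4572/7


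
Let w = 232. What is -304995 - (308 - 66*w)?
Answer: -289991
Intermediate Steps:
-304995 - (308 - 66*w) = -304995 - (308 - 66*232) = -304995 - (308 - 15312) = -304995 - 1*(-15004) = -304995 + 15004 = -289991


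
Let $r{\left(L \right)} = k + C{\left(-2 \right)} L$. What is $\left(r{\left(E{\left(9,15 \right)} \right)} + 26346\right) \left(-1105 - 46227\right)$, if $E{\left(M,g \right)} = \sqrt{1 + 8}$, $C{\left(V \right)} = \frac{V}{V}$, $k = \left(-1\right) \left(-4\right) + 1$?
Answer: $-1247387528$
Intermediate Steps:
$k = 5$ ($k = 4 + 1 = 5$)
$C{\left(V \right)} = 1$
$E{\left(M,g \right)} = 3$ ($E{\left(M,g \right)} = \sqrt{9} = 3$)
$r{\left(L \right)} = 5 + L$ ($r{\left(L \right)} = 5 + 1 L = 5 + L$)
$\left(r{\left(E{\left(9,15 \right)} \right)} + 26346\right) \left(-1105 - 46227\right) = \left(\left(5 + 3\right) + 26346\right) \left(-1105 - 46227\right) = \left(8 + 26346\right) \left(-47332\right) = 26354 \left(-47332\right) = -1247387528$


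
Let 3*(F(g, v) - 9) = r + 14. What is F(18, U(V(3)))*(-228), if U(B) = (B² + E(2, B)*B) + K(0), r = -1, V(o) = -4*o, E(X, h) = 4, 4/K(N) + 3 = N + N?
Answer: -3040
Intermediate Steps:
K(N) = 4/(-3 + 2*N) (K(N) = 4/(-3 + (N + N)) = 4/(-3 + 2*N))
U(B) = -4/3 + B² + 4*B (U(B) = (B² + 4*B) + 4/(-3 + 2*0) = (B² + 4*B) + 4/(-3 + 0) = (B² + 4*B) + 4/(-3) = (B² + 4*B) + 4*(-⅓) = (B² + 4*B) - 4/3 = -4/3 + B² + 4*B)
F(g, v) = 40/3 (F(g, v) = 9 + (-1 + 14)/3 = 9 + (⅓)*13 = 9 + 13/3 = 40/3)
F(18, U(V(3)))*(-228) = (40/3)*(-228) = -3040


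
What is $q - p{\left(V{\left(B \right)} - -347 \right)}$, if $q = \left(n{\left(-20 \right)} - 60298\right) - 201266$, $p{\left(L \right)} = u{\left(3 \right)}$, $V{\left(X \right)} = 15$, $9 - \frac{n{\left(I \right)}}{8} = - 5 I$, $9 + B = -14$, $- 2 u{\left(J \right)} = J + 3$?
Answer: $-262289$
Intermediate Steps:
$u{\left(J \right)} = - \frac{3}{2} - \frac{J}{2}$ ($u{\left(J \right)} = - \frac{J + 3}{2} = - \frac{3 + J}{2} = - \frac{3}{2} - \frac{J}{2}$)
$B = -23$ ($B = -9 - 14 = -23$)
$n{\left(I \right)} = 72 + 40 I$ ($n{\left(I \right)} = 72 - 8 \left(- 5 I\right) = 72 + 40 I$)
$p{\left(L \right)} = -3$ ($p{\left(L \right)} = - \frac{3}{2} - \frac{3}{2} = -3$)
$q = -262292$ ($q = \left(\left(72 + 40 \left(-20\right)\right) - 60298\right) - 201266 = \left(\left(72 - 800\right) - 60298\right) - 201266 = \left(-728 - 60298\right) - 201266 = -61026 - 201266 = -262292$)
$q - p{\left(V{\left(B \right)} - -347 \right)} = -262292 - -3 = -262292 + 3 = -262289$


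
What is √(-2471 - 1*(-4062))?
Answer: √1591 ≈ 39.887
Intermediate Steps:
√(-2471 - 1*(-4062)) = √(-2471 + 4062) = √1591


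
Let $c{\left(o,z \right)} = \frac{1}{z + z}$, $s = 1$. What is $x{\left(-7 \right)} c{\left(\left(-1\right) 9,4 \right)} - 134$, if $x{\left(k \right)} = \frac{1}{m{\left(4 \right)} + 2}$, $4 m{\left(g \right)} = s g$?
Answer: $- \frac{3215}{24} \approx -133.96$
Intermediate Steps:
$m{\left(g \right)} = \frac{g}{4}$ ($m{\left(g \right)} = \frac{1 g}{4} = \frac{g}{4}$)
$c{\left(o,z \right)} = \frac{1}{2 z}$
$x{\left(k \right)} = \frac{1}{3}$ ($x{\left(k \right)} = \frac{1}{\frac{1}{4} \cdot 4 + 2} = \frac{1}{1 + 2} = \frac{1}{3}$)
$x{\left(-7 \right)} c{\left(\left(-1\right) 9,4 \right)} - 134 = \frac{\frac{1}{2} \cdot \frac{1}{4}}{3} - 134 = \frac{1}{3} \cdot \frac{1}{8} - 134 = \frac{1}{24} - 134 = - \frac{3215}{24}$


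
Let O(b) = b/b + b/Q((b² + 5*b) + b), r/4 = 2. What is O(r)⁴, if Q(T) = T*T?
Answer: 6060267221121/6044831973376 ≈ 1.0026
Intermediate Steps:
r = 8 (r = 4*2 = 8)
Q(T) = T²
O(b) = 1 + b/(b² + 6*b)² (O(b) = b/b + b/(((b² + 5*b) + b)²) = 1 + b/((b² + 6*b)²) = 1 + b/(b² + 6*b)²)
O(r)⁴ = (1 + 1/(8*(6 + 8)²))⁴ = (1 + (⅛)/14²)⁴ = (1 + (⅛)*(1/196))⁴ = (1 + 1/1568)⁴ = (1569/1568)⁴ = 6060267221121/6044831973376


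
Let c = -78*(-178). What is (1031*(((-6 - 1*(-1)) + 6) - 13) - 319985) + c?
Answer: -318473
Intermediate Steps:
c = 13884
(1031*(((-6 - 1*(-1)) + 6) - 13) - 319985) + c = (1031*(((-6 - 1*(-1)) + 6) - 13) - 319985) + 13884 = (1031*(((-6 + 1) + 6) - 13) - 319985) + 13884 = (1031*((-5 + 6) - 13) - 319985) + 13884 = (1031*(1 - 13) - 319985) + 13884 = (1031*(-12) - 319985) + 13884 = (-12372 - 319985) + 13884 = -332357 + 13884 = -318473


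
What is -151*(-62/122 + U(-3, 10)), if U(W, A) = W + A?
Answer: -59796/61 ≈ -980.26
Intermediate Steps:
U(W, A) = A + W
-151*(-62/122 + U(-3, 10)) = -151*(-62/122 + (10 - 3)) = -151*(-62*1/122 + 7) = -151*(-31/61 + 7) = -151*396/61 = -59796/61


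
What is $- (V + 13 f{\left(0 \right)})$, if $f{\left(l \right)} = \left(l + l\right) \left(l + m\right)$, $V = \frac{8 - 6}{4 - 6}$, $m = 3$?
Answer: $1$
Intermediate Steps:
$V = -1$ ($V = \frac{2}{-2} = 2 \left(- \frac{1}{2}\right) = -1$)
$f{\left(l \right)} = 2 l \left(3 + l\right)$ ($f{\left(l \right)} = \left(l + l\right) \left(l + 3\right) = 2 l \left(3 + l\right)$)
$- (V + 13 f{\left(0 \right)}) = - (-1 + 13 \cdot 2 \cdot 0 \left(3 + 0\right)) = - (-1 + 13 \cdot 2 \cdot 0 \cdot 3) = - (-1 + 13 \cdot 0) = - (-1 + 0) = \left(-1\right) \left(-1\right) = 1$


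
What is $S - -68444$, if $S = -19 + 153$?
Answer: $68578$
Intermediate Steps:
$S = 134$
$S - -68444 = 134 - -68444 = 134 + 68444 = 68578$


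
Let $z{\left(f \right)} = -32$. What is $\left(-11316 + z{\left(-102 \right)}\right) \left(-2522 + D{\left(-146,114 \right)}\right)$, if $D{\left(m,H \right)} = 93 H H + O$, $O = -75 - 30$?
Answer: $-13685699348$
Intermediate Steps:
$O = -105$ ($O = -75 - 30 = -105$)
$D{\left(m,H \right)} = -105 + 93 H^{2}$ ($D{\left(m,H \right)} = 93 H H - 105 = 93 H^{2} - 105 = -105 + 93 H^{2}$)
$\left(-11316 + z{\left(-102 \right)}\right) \left(-2522 + D{\left(-146,114 \right)}\right) = \left(-11316 - 32\right) \left(-2522 - \left(105 - 93 \cdot 114^{2}\right)\right) = - 11348 \left(-2522 + \left(-105 + 93 \cdot 12996\right)\right) = - 11348 \left(-2522 + \left(-105 + 1208628\right)\right) = - 11348 \left(-2522 + 1208523\right) = \left(-11348\right) 1206001 = -13685699348$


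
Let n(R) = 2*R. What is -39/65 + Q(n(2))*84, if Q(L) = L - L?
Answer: -⅗ ≈ -0.60000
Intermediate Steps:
Q(L) = 0
-39/65 + Q(n(2))*84 = -39/65 + 0*84 = -39*1/65 + 0 = -⅗ + 0 = -⅗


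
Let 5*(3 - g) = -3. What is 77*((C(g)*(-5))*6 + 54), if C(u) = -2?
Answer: 8778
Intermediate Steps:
g = 18/5 (g = 3 - ⅕*(-3) = 3 + ⅗ = 18/5 ≈ 3.6000)
77*((C(g)*(-5))*6 + 54) = 77*(-2*(-5)*6 + 54) = 77*(10*6 + 54) = 77*(60 + 54) = 77*114 = 8778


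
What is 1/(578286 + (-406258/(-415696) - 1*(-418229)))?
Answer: 207848/207123852849 ≈ 1.0035e-6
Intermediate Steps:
1/(578286 + (-406258/(-415696) - 1*(-418229))) = 1/(578286 + (-406258*(-1/415696) + 418229)) = 1/(578286 + (203129/207848 + 418229)) = 1/(578286 + 86928264321/207848) = 1/(207123852849/207848) = 207848/207123852849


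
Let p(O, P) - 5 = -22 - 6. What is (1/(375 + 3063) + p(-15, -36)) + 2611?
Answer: 8897545/3438 ≈ 2588.0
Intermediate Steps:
p(O, P) = -23 (p(O, P) = 5 + (-22 - 6) = 5 - 28 = -23)
(1/(375 + 3063) + p(-15, -36)) + 2611 = (1/(375 + 3063) - 23) + 2611 = (1/3438 - 23) + 2611 = -79073/3438 + 2611 = 8897545/3438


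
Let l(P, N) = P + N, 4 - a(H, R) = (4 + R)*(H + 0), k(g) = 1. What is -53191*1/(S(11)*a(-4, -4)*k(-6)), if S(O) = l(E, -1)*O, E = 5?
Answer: -53191/176 ≈ -302.22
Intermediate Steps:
a(H, R) = 4 - H*(4 + R) (a(H, R) = 4 - (4 + R)*(H + 0) = 4 - (4 + R)*H = 4 - H*(4 + R))
l(P, N) = N + P
S(O) = 4*O (S(O) = (-1 + 5)*O = 4*O)
-53191*1/(S(11)*a(-4, -4)*k(-6)) = -53191*1/(44*(4 - 4*(-4) - 1*(-4)*(-4))) = -53191*1/(44*(4 + 16 - 16)) = -53191/((4*44)*1) = -53191/(176*1) = -53191/176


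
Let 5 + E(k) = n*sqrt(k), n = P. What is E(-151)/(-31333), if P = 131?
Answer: 5/31333 - 131*I*sqrt(151)/31333 ≈ 0.00015958 - 0.051376*I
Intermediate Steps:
n = 131
E(k) = -5 + 131*sqrt(k)
E(-151)/(-31333) = (-5 + 131*sqrt(-151))/(-31333) = (-5 + 131*(I*sqrt(151)))*(-1/31333) = (-5 + 131*I*sqrt(151))*(-1/31333) = 5/31333 - 131*I*sqrt(151)/31333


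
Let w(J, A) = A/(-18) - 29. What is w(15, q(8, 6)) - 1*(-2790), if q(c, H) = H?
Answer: 8282/3 ≈ 2760.7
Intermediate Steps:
w(J, A) = -29 - A/18 (w(J, A) = -A/18 - 29 = -29 - A/18)
w(15, q(8, 6)) - 1*(-2790) = (-29 - 1/18*6) - 1*(-2790) = (-29 - ⅓) + 2790 = -88/3 + 2790 = 8282/3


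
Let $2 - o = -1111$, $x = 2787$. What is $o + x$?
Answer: $3900$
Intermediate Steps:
$o = 1113$ ($o = 2 - -1111 = 2 + 1111 = 1113$)
$o + x = 1113 + 2787 = 3900$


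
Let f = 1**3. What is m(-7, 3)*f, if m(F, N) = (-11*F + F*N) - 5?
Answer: 51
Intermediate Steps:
f = 1
m(F, N) = -5 - 11*F + F*N
m(-7, 3)*f = (-5 - 11*(-7) - 7*3)*1 = (-5 + 77 - 21)*1 = 51*1 = 51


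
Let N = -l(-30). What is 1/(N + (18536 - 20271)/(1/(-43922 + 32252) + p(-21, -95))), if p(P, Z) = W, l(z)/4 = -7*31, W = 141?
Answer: 1645469/1408019642 ≈ 0.0011686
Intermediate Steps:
l(z) = -868 (l(z) = 4*(-7*31) = 4*(-217) = -868)
p(P, Z) = 141
N = 868 (N = -1*(-868) = 868)
1/(N + (18536 - 20271)/(1/(-43922 + 32252) + p(-21, -95))) = 1/(868 + (18536 - 20271)/(1/(-43922 + 32252) + 141)) = 1/(868 - 1735/(1/(-11670) + 141)) = 1/(868 - 1735/(-1/11670 + 141)) = 1/(868 - 1735/1645469/11670) = 1/(868 - 1735*11670/1645469) = 1/(868 - 20247450/1645469) = 1/(1408019642/1645469) = 1645469/1408019642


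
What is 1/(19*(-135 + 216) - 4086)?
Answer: -1/2547 ≈ -0.00039262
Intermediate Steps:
1/(19*(-135 + 216) - 4086) = 1/(19*81 - 4086) = 1/(1539 - 4086) = 1/(-2547) = -1/2547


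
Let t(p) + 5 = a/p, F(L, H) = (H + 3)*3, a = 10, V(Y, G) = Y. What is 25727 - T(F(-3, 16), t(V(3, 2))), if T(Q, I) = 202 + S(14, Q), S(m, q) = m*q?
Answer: 24727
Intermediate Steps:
F(L, H) = 9 + 3*H (F(L, H) = (3 + H)*3 = 9 + 3*H)
t(p) = -5 + 10/p
T(Q, I) = 202 + 14*Q
25727 - T(F(-3, 16), t(V(3, 2))) = 25727 - (202 + 14*(9 + 3*16)) = 25727 - (202 + 14*(9 + 48)) = 25727 - (202 + 14*57) = 25727 - (202 + 798) = 25727 - 1*1000 = 25727 - 1000 = 24727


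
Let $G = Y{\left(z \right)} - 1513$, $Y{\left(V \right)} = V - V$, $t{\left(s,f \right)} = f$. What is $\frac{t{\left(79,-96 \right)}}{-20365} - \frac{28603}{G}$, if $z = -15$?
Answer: $\frac{582645343}{30812245} \approx 18.91$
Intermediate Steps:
$Y{\left(V \right)} = 0$
$G = -1513$ ($G = 0 - 1513 = -1513$)
$\frac{t{\left(79,-96 \right)}}{-20365} - \frac{28603}{G} = - \frac{96}{-20365} - \frac{28603}{-1513} = \left(-96\right) \left(- \frac{1}{20365}\right) - - \frac{28603}{1513} = \frac{96}{20365} + \frac{28603}{1513} = \frac{582645343}{30812245}$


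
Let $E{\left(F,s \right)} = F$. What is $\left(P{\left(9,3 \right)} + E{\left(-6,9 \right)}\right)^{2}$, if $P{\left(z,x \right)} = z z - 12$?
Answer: $3969$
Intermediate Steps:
$P{\left(z,x \right)} = -12 + z^{2}$ ($P{\left(z,x \right)} = z^{2} - 12 = -12 + z^{2}$)
$\left(P{\left(9,3 \right)} + E{\left(-6,9 \right)}\right)^{2} = \left(\left(-12 + 9^{2}\right) - 6\right)^{2} = \left(\left(-12 + 81\right) - 6\right)^{2} = \left(69 - 6\right)^{2} = 63^{2} = 3969$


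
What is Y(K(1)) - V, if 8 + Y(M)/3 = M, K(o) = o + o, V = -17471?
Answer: 17453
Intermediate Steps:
K(o) = 2*o
Y(M) = -24 + 3*M
Y(K(1)) - V = (-24 + 3*(2*1)) - 1*(-17471) = (-24 + 3*2) + 17471 = (-24 + 6) + 17471 = -18 + 17471 = 17453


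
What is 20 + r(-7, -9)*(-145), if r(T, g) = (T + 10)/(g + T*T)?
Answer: 73/8 ≈ 9.1250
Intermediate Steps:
r(T, g) = (10 + T)/(g + T**2)
20 + r(-7, -9)*(-145) = 20 + ((10 - 7)/(-9 + (-7)**2))*(-145) = 20 + (3/(-9 + 49))*(-145) = 20 + (3/40)*(-145) = 20 - 87/8 = 73/8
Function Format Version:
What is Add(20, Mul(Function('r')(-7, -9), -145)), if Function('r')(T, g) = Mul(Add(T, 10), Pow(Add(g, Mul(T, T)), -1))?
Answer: Rational(73, 8) ≈ 9.1250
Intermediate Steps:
Function('r')(T, g) = Mul(Pow(Add(g, Pow(T, 2)), -1), Add(10, T)) (Function('r')(T, g) = Mul(Add(10, T), Pow(Add(g, Pow(T, 2)), -1)) = Mul(Pow(Add(g, Pow(T, 2)), -1), Add(10, T)))
Add(20, Mul(Function('r')(-7, -9), -145)) = Add(20, Mul(Mul(Pow(Add(-9, Pow(-7, 2)), -1), Add(10, -7)), -145)) = Add(20, Mul(Mul(Pow(Add(-9, 49), -1), 3), -145)) = Add(20, Mul(Mul(Pow(40, -1), 3), -145)) = Add(20, Mul(Mul(Rational(1, 40), 3), -145)) = Add(20, Mul(Rational(3, 40), -145)) = Add(20, Rational(-87, 8)) = Rational(73, 8)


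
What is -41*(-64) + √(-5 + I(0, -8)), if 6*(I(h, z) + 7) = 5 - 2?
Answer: 2624 + I*√46/2 ≈ 2624.0 + 3.3912*I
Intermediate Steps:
I(h, z) = -13/2 (I(h, z) = -7 + (5 - 2)/6 = -7 + (⅙)*3 = -7 + ½ = -13/2)
-41*(-64) + √(-5 + I(0, -8)) = -41*(-64) + √(-5 - 13/2) = 2624 + √(-23/2) = 2624 + I*√46/2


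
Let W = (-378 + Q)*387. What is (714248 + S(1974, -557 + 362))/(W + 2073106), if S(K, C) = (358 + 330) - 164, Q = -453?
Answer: 714772/1751509 ≈ 0.40809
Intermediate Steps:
W = -321597 (W = (-378 - 453)*387 = -831*387 = -321597)
S(K, C) = 524 (S(K, C) = 688 - 164 = 524)
(714248 + S(1974, -557 + 362))/(W + 2073106) = (714248 + 524)/(-321597 + 2073106) = 714772/1751509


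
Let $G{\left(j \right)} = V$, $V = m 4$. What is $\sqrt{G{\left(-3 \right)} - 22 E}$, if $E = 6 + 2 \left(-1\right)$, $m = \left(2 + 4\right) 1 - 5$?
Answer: $2 i \sqrt{21} \approx 9.1651 i$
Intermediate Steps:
$m = 1$ ($m = 6 \cdot 1 - 5 = 6 - 5 = 1$)
$E = 4$ ($E = 6 - 2 = 4$)
$V = 4$ ($V = 1 \cdot 4 = 4$)
$G{\left(j \right)} = 4$
$\sqrt{G{\left(-3 \right)} - 22 E} = \sqrt{4 - 88} = \sqrt{-84} = 2 i \sqrt{21}$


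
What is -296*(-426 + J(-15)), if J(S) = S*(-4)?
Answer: 108336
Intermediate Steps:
J(S) = -4*S
-296*(-426 + J(-15)) = -296*(-426 - 4*(-15)) = -296*(-426 + 60) = -296*(-366) = 108336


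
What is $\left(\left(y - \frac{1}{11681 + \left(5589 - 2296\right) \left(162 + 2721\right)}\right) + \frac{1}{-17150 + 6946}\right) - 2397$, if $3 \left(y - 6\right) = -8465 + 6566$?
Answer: $- \frac{73326787188501}{24248275400} \approx -3024.0$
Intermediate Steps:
$y = -627$ ($y = 6 + \frac{-8465 + 6566}{3} = 6 + \frac{1}{3} \left(-1899\right) = 6 - 633 = -627$)
$\left(\left(y - \frac{1}{11681 + \left(5589 - 2296\right) \left(162 + 2721\right)}\right) + \frac{1}{-17150 + 6946}\right) - 2397 = \left(\left(-627 - \frac{1}{11681 + \left(5589 - 2296\right) \left(162 + 2721\right)}\right) + \frac{1}{-17150 + 6946}\right) - 2397 = \left(\left(-627 - \frac{1}{11681 + 3293 \cdot 2883}\right) + \frac{1}{-10204}\right) - 2397 = \left(\left(-627 - \frac{1}{11681 + 9493719}\right) - \frac{1}{10204}\right) - 2397 = \left(\left(-627 - \frac{1}{9505400}\right) - \frac{1}{10204}\right) - 2397 = \left(- \frac{5959885801}{9505400} - \frac{1}{10204}\right) - 2397 = - \frac{15203671054701}{24248275400} - 2397 = - \frac{73326787188501}{24248275400}$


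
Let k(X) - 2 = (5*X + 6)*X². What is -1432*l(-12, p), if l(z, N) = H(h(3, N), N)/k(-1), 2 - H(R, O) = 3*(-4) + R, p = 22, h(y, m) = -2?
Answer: -22912/3 ≈ -7637.3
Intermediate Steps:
H(R, O) = 14 - R (H(R, O) = 2 - (3*(-4) + R) = 2 - (-12 + R) = 2 + (12 - R) = 14 - R)
k(X) = 2 + X²*(6 + 5*X) (k(X) = 2 + (5*X + 6)*X² = 2 + (6 + 5*X)*X² = 2 + X²*(6 + 5*X))
l(z, N) = 16/3 (l(z, N) = (14 - 1*(-2))/(2 + 5*(-1)³ + 6*(-1)²) = (14 + 2)/(2 + 5*(-1) + 6*1) = 16/(2 - 5 + 6) = 16/3)
-1432*l(-12, p) = -1432*16/3 = -22912/3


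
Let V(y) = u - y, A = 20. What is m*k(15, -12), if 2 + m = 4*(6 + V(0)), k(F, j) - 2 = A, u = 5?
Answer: 924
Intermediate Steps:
k(F, j) = 22 (k(F, j) = 2 + 20 = 22)
V(y) = 5 - y
m = 42 (m = -2 + 4*(6 + (5 - 1*0)) = -2 + 4*(6 + (5 + 0)) = -2 + 4*(6 + 5) = -2 + 4*11 = -2 + 44 = 42)
m*k(15, -12) = 42*22 = 924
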